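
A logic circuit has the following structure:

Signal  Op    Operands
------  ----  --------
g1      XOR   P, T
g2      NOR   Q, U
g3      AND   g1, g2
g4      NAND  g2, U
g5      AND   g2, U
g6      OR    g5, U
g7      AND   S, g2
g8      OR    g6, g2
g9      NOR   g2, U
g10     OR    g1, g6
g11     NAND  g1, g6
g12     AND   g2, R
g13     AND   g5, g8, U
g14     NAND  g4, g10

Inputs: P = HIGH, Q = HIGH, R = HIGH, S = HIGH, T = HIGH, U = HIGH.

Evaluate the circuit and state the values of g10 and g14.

g1 = P XOR T = HIGH XOR HIGH = LOW
g2 = Q NOR U = HIGH NOR HIGH = LOW
g4 = g2 NAND U = LOW NAND HIGH = HIGH
g5 = g2 AND U = LOW AND HIGH = LOW
g6 = g5 OR U = LOW OR HIGH = HIGH
g10 = g1 OR g6 = LOW OR HIGH = HIGH
g14 = g4 NAND g10 = HIGH NAND HIGH = LOW

g10 = HIGH  g14 = LOW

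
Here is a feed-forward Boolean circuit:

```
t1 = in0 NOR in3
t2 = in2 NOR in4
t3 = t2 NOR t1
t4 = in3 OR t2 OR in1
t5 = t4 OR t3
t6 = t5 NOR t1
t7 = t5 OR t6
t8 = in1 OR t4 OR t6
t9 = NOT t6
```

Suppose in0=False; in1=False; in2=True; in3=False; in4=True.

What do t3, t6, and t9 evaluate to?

t1 = in0 NOR in3 = False NOR False = True
t2 = in2 NOR in4 = True NOR True = False
t3 = t2 NOR t1 = False NOR True = False
t4 = in3 OR t2 OR in1 = False OR False OR False = False
t5 = t4 OR t3 = False OR False = False
t6 = t5 NOR t1 = False NOR True = False
t9 = NOT t6 = NOT False = True

t3 = False, t6 = False, t9 = True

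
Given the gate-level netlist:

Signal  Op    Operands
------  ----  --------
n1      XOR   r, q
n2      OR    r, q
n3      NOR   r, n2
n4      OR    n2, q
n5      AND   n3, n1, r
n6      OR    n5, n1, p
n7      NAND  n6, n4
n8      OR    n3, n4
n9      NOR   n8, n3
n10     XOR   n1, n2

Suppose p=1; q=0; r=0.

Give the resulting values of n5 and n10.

n5 = 0, n10 = 0

n1 = r XOR q = 0 XOR 0 = 0
n2 = r OR q = 0 OR 0 = 0
n3 = r NOR n2 = 0 NOR 0 = 1
n5 = n3 AND n1 AND r = 1 AND 0 AND 0 = 0
n10 = n1 XOR n2 = 0 XOR 0 = 0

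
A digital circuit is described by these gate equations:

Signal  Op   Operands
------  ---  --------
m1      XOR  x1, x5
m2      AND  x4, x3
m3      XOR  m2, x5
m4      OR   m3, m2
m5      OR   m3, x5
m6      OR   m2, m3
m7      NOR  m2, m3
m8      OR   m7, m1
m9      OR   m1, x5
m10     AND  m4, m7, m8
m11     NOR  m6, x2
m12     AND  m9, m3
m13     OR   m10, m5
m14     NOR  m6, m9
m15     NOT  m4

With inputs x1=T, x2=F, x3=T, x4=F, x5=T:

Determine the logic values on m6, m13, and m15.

m6 = T, m13 = T, m15 = F

m1 = x1 XOR x5 = T XOR T = F
m2 = x4 AND x3 = F AND T = F
m3 = m2 XOR x5 = F XOR T = T
m4 = m3 OR m2 = T OR F = T
m5 = m3 OR x5 = T OR T = T
m6 = m2 OR m3 = F OR T = T
m7 = m2 NOR m3 = F NOR T = F
m8 = m7 OR m1 = F OR F = F
m10 = m4 AND m7 AND m8 = T AND F AND F = F
m13 = m10 OR m5 = F OR T = T
m15 = NOT m4 = NOT T = F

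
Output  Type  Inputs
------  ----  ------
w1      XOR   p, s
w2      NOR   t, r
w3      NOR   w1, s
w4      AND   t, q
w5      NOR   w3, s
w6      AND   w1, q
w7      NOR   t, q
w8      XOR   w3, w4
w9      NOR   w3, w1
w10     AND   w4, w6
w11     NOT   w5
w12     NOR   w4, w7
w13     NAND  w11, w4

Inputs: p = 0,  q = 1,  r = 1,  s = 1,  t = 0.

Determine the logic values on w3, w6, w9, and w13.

w3 = 0, w6 = 1, w9 = 0, w13 = 1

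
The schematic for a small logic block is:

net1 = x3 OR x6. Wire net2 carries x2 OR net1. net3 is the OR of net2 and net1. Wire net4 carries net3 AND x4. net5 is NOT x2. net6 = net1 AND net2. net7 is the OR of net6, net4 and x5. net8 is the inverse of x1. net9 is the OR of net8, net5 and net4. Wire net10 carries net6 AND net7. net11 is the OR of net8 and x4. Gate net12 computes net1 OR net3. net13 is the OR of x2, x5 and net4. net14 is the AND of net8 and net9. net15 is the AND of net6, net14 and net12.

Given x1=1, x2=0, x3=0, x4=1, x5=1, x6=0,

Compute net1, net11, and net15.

net1 = x3 OR x6 = 0 OR 0 = 0
net2 = x2 OR net1 = 0 OR 0 = 0
net3 = net2 OR net1 = 0 OR 0 = 0
net4 = net3 AND x4 = 0 AND 1 = 0
net5 = NOT x2 = NOT 0 = 1
net6 = net1 AND net2 = 0 AND 0 = 0
net8 = NOT x1 = NOT 1 = 0
net9 = net8 OR net5 OR net4 = 0 OR 1 OR 0 = 1
net11 = net8 OR x4 = 0 OR 1 = 1
net12 = net1 OR net3 = 0 OR 0 = 0
net14 = net8 AND net9 = 0 AND 1 = 0
net15 = net6 AND net14 AND net12 = 0 AND 0 AND 0 = 0

net1 = 0  net11 = 1  net15 = 0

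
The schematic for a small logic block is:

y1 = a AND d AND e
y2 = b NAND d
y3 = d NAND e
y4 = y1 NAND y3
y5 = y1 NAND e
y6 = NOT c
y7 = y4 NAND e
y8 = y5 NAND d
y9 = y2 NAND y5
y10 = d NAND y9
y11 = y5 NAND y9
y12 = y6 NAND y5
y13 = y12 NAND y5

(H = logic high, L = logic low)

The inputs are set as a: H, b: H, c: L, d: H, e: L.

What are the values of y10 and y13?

y10 = L, y13 = H

y1 = a AND d AND e = H AND H AND L = L
y2 = b NAND d = H NAND H = L
y5 = y1 NAND e = L NAND L = H
y6 = NOT c = NOT L = H
y9 = y2 NAND y5 = L NAND H = H
y10 = d NAND y9 = H NAND H = L
y12 = y6 NAND y5 = H NAND H = L
y13 = y12 NAND y5 = L NAND H = H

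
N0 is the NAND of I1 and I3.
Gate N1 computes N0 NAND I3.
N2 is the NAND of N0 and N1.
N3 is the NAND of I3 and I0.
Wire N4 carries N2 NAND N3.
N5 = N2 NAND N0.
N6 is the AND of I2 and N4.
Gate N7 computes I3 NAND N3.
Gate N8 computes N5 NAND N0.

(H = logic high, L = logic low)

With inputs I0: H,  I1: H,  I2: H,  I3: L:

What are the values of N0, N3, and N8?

N0 = I1 NAND I3 = H NAND L = H
N1 = N0 NAND I3 = H NAND L = H
N2 = N0 NAND N1 = H NAND H = L
N3 = I3 NAND I0 = L NAND H = H
N5 = N2 NAND N0 = L NAND H = H
N8 = N5 NAND N0 = H NAND H = L

N0 = H, N3 = H, N8 = L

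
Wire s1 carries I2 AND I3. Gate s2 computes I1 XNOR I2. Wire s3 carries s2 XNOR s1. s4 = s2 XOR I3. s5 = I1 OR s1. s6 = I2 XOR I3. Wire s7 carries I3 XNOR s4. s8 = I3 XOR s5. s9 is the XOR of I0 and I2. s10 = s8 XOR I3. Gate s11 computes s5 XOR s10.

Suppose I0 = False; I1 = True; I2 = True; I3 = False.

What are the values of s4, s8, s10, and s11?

s1 = I2 AND I3 = True AND False = False
s2 = I1 XNOR I2 = True XNOR True = True
s4 = s2 XOR I3 = True XOR False = True
s5 = I1 OR s1 = True OR False = True
s8 = I3 XOR s5 = False XOR True = True
s10 = s8 XOR I3 = True XOR False = True
s11 = s5 XOR s10 = True XOR True = False

s4 = True, s8 = True, s10 = True, s11 = False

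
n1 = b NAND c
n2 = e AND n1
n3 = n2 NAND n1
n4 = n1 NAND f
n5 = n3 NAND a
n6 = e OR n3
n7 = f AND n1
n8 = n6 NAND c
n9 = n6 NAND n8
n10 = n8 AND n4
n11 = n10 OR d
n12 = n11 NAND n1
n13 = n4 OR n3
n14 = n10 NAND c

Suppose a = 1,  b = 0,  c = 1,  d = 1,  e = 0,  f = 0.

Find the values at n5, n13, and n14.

n1 = b NAND c = 0 NAND 1 = 1
n2 = e AND n1 = 0 AND 1 = 0
n3 = n2 NAND n1 = 0 NAND 1 = 1
n4 = n1 NAND f = 1 NAND 0 = 1
n5 = n3 NAND a = 1 NAND 1 = 0
n6 = e OR n3 = 0 OR 1 = 1
n8 = n6 NAND c = 1 NAND 1 = 0
n10 = n8 AND n4 = 0 AND 1 = 0
n13 = n4 OR n3 = 1 OR 1 = 1
n14 = n10 NAND c = 0 NAND 1 = 1

n5 = 0  n13 = 1  n14 = 1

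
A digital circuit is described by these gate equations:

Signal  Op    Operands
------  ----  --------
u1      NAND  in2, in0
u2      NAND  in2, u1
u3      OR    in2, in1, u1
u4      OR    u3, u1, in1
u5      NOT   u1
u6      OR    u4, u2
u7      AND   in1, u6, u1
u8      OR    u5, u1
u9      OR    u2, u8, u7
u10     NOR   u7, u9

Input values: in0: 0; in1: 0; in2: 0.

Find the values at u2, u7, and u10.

u1 = in2 NAND in0 = 0 NAND 0 = 1
u2 = in2 NAND u1 = 0 NAND 1 = 1
u3 = in2 OR in1 OR u1 = 0 OR 0 OR 1 = 1
u4 = u3 OR u1 OR in1 = 1 OR 1 OR 0 = 1
u5 = NOT u1 = NOT 1 = 0
u6 = u4 OR u2 = 1 OR 1 = 1
u7 = in1 AND u6 AND u1 = 0 AND 1 AND 1 = 0
u8 = u5 OR u1 = 0 OR 1 = 1
u9 = u2 OR u8 OR u7 = 1 OR 1 OR 0 = 1
u10 = u7 NOR u9 = 0 NOR 1 = 0

u2 = 1, u7 = 0, u10 = 0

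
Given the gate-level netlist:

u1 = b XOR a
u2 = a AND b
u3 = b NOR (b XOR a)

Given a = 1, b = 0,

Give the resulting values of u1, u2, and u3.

u1 = 0 XOR 1 = 1
u2 = 1 AND 0 = 0
u3 = 0 NOR (0 XOR 1) = 0

u1 = 1; u2 = 0; u3 = 0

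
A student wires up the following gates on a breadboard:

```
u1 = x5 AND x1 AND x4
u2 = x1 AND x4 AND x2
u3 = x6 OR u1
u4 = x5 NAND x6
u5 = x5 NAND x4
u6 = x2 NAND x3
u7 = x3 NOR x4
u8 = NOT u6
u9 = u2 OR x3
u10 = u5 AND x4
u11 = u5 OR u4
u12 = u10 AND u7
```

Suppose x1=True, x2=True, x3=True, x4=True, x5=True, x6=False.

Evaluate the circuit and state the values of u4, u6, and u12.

u4 = x5 NAND x6 = True NAND False = True
u5 = x5 NAND x4 = True NAND True = False
u6 = x2 NAND x3 = True NAND True = False
u7 = x3 NOR x4 = True NOR True = False
u10 = u5 AND x4 = False AND True = False
u12 = u10 AND u7 = False AND False = False

u4 = True; u6 = False; u12 = False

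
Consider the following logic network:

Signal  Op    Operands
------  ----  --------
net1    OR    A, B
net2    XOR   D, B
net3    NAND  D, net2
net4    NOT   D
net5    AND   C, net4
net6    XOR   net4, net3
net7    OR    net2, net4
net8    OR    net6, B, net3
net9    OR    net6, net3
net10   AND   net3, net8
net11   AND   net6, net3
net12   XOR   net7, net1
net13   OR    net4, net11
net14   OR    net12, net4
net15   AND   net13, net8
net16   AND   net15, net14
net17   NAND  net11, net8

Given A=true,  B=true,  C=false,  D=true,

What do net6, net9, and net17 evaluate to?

net6 = true, net9 = true, net17 = false

net2 = D XOR B = true XOR true = false
net3 = D NAND net2 = true NAND false = true
net4 = NOT D = NOT true = false
net6 = net4 XOR net3 = false XOR true = true
net8 = net6 OR B OR net3 = true OR true OR true = true
net9 = net6 OR net3 = true OR true = true
net11 = net6 AND net3 = true AND true = true
net17 = net11 NAND net8 = true NAND true = false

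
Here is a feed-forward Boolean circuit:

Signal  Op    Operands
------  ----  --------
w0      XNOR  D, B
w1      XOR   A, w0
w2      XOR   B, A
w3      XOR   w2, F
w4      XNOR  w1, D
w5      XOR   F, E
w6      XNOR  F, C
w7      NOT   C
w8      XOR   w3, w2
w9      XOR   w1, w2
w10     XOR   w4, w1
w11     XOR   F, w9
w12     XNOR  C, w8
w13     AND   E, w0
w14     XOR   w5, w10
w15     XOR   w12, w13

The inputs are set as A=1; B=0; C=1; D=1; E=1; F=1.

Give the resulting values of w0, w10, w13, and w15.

w0 = D XNOR B = 1 XNOR 0 = 0
w1 = A XOR w0 = 1 XOR 0 = 1
w2 = B XOR A = 0 XOR 1 = 1
w3 = w2 XOR F = 1 XOR 1 = 0
w4 = w1 XNOR D = 1 XNOR 1 = 1
w8 = w3 XOR w2 = 0 XOR 1 = 1
w10 = w4 XOR w1 = 1 XOR 1 = 0
w12 = C XNOR w8 = 1 XNOR 1 = 1
w13 = E AND w0 = 1 AND 0 = 0
w15 = w12 XOR w13 = 1 XOR 0 = 1

w0 = 0  w10 = 0  w13 = 0  w15 = 1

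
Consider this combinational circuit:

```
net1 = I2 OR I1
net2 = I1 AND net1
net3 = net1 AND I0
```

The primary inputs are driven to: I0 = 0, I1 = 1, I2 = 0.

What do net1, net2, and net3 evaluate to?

net1 = I2 OR I1 = 0 OR 1 = 1
net2 = I1 AND net1 = 1 AND 1 = 1
net3 = net1 AND I0 = 1 AND 0 = 0

net1 = 1; net2 = 1; net3 = 0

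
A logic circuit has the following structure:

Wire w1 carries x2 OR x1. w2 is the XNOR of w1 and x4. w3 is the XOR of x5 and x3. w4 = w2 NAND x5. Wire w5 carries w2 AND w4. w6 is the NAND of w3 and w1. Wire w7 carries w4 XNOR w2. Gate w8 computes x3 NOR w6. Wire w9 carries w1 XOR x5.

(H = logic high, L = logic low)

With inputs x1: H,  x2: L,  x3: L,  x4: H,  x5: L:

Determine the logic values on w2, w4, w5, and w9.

w2 = H  w4 = H  w5 = H  w9 = H

w1 = x2 OR x1 = L OR H = H
w2 = w1 XNOR x4 = H XNOR H = H
w4 = w2 NAND x5 = H NAND L = H
w5 = w2 AND w4 = H AND H = H
w9 = w1 XOR x5 = H XOR L = H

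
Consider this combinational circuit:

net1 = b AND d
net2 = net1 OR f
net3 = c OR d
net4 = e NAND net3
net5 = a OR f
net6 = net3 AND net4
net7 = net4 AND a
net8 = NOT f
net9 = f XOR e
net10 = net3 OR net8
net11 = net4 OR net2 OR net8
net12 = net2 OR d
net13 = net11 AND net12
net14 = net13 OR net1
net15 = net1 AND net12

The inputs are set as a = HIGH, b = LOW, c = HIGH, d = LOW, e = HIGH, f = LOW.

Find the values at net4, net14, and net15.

net4 = LOW, net14 = LOW, net15 = LOW

net1 = b AND d = LOW AND LOW = LOW
net2 = net1 OR f = LOW OR LOW = LOW
net3 = c OR d = HIGH OR LOW = HIGH
net4 = e NAND net3 = HIGH NAND HIGH = LOW
net8 = NOT f = NOT LOW = HIGH
net11 = net4 OR net2 OR net8 = LOW OR LOW OR HIGH = HIGH
net12 = net2 OR d = LOW OR LOW = LOW
net13 = net11 AND net12 = HIGH AND LOW = LOW
net14 = net13 OR net1 = LOW OR LOW = LOW
net15 = net1 AND net12 = LOW AND LOW = LOW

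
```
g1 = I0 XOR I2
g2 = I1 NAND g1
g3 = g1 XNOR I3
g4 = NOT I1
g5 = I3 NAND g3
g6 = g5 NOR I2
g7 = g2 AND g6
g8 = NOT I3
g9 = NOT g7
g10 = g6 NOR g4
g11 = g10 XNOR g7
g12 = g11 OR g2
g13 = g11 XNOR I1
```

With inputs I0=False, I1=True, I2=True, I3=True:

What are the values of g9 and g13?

g1 = I0 XOR I2 = False XOR True = True
g2 = I1 NAND g1 = True NAND True = False
g3 = g1 XNOR I3 = True XNOR True = True
g4 = NOT I1 = NOT True = False
g5 = I3 NAND g3 = True NAND True = False
g6 = g5 NOR I2 = False NOR True = False
g7 = g2 AND g6 = False AND False = False
g9 = NOT g7 = NOT False = True
g10 = g6 NOR g4 = False NOR False = True
g11 = g10 XNOR g7 = True XNOR False = False
g13 = g11 XNOR I1 = False XNOR True = False

g9 = True, g13 = False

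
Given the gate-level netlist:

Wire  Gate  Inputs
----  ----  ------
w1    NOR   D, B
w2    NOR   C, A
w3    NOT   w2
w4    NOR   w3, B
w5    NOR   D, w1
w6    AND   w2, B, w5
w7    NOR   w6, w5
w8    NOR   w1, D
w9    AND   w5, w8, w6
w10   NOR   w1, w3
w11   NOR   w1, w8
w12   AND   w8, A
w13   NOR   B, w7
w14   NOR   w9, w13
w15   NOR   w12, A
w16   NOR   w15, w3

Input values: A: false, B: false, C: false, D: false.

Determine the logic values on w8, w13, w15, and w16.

w8 = false; w13 = false; w15 = true; w16 = false

w1 = D NOR B = false NOR false = true
w2 = C NOR A = false NOR false = true
w3 = NOT w2 = NOT true = false
w5 = D NOR w1 = false NOR true = false
w6 = w2 AND B AND w5 = true AND false AND false = false
w7 = w6 NOR w5 = false NOR false = true
w8 = w1 NOR D = true NOR false = false
w12 = w8 AND A = false AND false = false
w13 = B NOR w7 = false NOR true = false
w15 = w12 NOR A = false NOR false = true
w16 = w15 NOR w3 = true NOR false = false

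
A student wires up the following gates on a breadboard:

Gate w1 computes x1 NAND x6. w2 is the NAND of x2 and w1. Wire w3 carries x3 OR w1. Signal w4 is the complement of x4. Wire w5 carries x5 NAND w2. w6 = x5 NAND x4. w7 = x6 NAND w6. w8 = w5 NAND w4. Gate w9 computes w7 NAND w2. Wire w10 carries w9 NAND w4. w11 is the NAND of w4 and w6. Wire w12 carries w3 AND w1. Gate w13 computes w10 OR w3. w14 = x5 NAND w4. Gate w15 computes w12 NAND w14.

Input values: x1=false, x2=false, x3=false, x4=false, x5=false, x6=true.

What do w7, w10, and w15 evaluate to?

w1 = x1 NAND x6 = false NAND true = true
w2 = x2 NAND w1 = false NAND true = true
w3 = x3 OR w1 = false OR true = true
w4 = NOT x4 = NOT false = true
w6 = x5 NAND x4 = false NAND false = true
w7 = x6 NAND w6 = true NAND true = false
w9 = w7 NAND w2 = false NAND true = true
w10 = w9 NAND w4 = true NAND true = false
w12 = w3 AND w1 = true AND true = true
w14 = x5 NAND w4 = false NAND true = true
w15 = w12 NAND w14 = true NAND true = false

w7 = false  w10 = false  w15 = false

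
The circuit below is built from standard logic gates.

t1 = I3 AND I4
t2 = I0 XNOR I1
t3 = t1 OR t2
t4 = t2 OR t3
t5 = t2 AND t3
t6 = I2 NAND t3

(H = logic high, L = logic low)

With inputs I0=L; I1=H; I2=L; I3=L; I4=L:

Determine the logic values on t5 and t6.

t1 = I3 AND I4 = L AND L = L
t2 = I0 XNOR I1 = L XNOR H = L
t3 = t1 OR t2 = L OR L = L
t5 = t2 AND t3 = L AND L = L
t6 = I2 NAND t3 = L NAND L = H

t5 = L; t6 = H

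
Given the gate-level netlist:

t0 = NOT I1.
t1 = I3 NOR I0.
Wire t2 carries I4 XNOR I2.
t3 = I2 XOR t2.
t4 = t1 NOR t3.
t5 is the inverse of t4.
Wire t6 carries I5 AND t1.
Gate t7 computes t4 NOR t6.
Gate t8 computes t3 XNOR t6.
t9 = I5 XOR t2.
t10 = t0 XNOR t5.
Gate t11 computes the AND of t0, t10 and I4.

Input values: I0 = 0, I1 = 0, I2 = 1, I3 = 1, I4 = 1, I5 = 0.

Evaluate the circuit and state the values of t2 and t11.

t2 = 1; t11 = 0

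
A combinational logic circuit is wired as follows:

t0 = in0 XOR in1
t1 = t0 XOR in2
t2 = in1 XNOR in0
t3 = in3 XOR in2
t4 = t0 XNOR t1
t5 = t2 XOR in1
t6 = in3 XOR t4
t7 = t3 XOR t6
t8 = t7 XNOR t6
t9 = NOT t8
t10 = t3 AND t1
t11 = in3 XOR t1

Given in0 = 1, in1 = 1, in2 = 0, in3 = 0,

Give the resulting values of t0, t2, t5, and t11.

t0 = in0 XOR in1 = 1 XOR 1 = 0
t1 = t0 XOR in2 = 0 XOR 0 = 0
t2 = in1 XNOR in0 = 1 XNOR 1 = 1
t5 = t2 XOR in1 = 1 XOR 1 = 0
t11 = in3 XOR t1 = 0 XOR 0 = 0

t0 = 0; t2 = 1; t5 = 0; t11 = 0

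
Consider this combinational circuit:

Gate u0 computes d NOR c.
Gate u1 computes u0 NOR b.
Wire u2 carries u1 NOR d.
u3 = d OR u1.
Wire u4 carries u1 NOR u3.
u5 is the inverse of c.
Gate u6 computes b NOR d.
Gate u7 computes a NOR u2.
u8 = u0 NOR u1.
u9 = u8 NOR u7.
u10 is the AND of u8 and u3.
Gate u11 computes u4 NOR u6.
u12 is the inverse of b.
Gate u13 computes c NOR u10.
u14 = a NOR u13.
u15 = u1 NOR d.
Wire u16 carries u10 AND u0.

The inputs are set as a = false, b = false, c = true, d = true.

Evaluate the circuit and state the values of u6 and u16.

u6 = false; u16 = false

u0 = d NOR c = true NOR true = false
u1 = u0 NOR b = false NOR false = true
u3 = d OR u1 = true OR true = true
u6 = b NOR d = false NOR true = false
u8 = u0 NOR u1 = false NOR true = false
u10 = u8 AND u3 = false AND true = false
u16 = u10 AND u0 = false AND false = false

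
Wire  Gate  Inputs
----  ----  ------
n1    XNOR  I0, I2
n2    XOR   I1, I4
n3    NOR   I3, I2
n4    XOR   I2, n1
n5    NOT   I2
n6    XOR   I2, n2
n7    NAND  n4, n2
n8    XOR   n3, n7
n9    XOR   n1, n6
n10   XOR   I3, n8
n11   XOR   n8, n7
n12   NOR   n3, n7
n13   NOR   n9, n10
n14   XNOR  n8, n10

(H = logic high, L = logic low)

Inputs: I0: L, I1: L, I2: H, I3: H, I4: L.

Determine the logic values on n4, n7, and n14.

n4 = H, n7 = H, n14 = L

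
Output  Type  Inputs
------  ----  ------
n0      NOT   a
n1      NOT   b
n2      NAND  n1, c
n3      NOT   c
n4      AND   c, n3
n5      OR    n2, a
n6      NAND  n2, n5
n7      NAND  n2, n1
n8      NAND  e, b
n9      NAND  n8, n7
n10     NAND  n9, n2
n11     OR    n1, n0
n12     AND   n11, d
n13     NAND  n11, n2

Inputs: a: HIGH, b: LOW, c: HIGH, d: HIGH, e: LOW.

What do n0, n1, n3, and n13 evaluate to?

n0 = LOW, n1 = HIGH, n3 = LOW, n13 = HIGH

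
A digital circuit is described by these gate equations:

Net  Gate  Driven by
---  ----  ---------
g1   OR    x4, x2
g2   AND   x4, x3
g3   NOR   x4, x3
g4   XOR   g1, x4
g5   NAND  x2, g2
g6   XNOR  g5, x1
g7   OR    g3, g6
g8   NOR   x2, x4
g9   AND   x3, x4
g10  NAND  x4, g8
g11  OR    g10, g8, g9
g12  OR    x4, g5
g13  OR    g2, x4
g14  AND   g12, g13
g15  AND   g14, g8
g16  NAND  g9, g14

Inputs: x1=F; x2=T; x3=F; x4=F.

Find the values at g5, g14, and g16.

g2 = x4 AND x3 = F AND F = F
g5 = x2 NAND g2 = T NAND F = T
g9 = x3 AND x4 = F AND F = F
g12 = x4 OR g5 = F OR T = T
g13 = g2 OR x4 = F OR F = F
g14 = g12 AND g13 = T AND F = F
g16 = g9 NAND g14 = F NAND F = T

g5 = T, g14 = F, g16 = T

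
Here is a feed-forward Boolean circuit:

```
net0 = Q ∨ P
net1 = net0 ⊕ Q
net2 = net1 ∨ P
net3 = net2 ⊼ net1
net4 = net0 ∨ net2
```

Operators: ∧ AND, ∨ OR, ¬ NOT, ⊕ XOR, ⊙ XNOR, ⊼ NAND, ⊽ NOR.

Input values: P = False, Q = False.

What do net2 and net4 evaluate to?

net0 = Q OR P = False OR False = False
net1 = net0 XOR Q = False XOR False = False
net2 = net1 OR P = False OR False = False
net4 = net0 OR net2 = False OR False = False

net2 = False; net4 = False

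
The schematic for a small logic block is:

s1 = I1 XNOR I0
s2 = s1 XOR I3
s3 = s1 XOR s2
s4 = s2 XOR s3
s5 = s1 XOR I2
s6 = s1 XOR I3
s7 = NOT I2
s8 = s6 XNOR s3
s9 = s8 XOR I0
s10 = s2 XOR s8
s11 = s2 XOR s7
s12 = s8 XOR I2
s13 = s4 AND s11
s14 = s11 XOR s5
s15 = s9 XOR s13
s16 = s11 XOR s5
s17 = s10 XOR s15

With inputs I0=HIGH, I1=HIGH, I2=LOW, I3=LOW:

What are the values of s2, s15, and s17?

s2 = HIGH; s15 = HIGH; s17 = LOW

s1 = I1 XNOR I0 = HIGH XNOR HIGH = HIGH
s2 = s1 XOR I3 = HIGH XOR LOW = HIGH
s3 = s1 XOR s2 = HIGH XOR HIGH = LOW
s4 = s2 XOR s3 = HIGH XOR LOW = HIGH
s6 = s1 XOR I3 = HIGH XOR LOW = HIGH
s7 = NOT I2 = NOT LOW = HIGH
s8 = s6 XNOR s3 = HIGH XNOR LOW = LOW
s9 = s8 XOR I0 = LOW XOR HIGH = HIGH
s10 = s2 XOR s8 = HIGH XOR LOW = HIGH
s11 = s2 XOR s7 = HIGH XOR HIGH = LOW
s13 = s4 AND s11 = HIGH AND LOW = LOW
s15 = s9 XOR s13 = HIGH XOR LOW = HIGH
s17 = s10 XOR s15 = HIGH XOR HIGH = LOW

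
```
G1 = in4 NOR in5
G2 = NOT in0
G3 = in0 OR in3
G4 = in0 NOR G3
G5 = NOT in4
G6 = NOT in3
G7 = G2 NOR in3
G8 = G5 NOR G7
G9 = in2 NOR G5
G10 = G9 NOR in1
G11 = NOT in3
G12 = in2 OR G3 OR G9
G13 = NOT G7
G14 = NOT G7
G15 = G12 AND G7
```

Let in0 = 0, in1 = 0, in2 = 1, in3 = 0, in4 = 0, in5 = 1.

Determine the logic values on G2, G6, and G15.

G2 = 1, G6 = 1, G15 = 0

G2 = NOT in0 = NOT 0 = 1
G3 = in0 OR in3 = 0 OR 0 = 0
G5 = NOT in4 = NOT 0 = 1
G6 = NOT in3 = NOT 0 = 1
G7 = G2 NOR in3 = 1 NOR 0 = 0
G9 = in2 NOR G5 = 1 NOR 1 = 0
G12 = in2 OR G3 OR G9 = 1 OR 0 OR 0 = 1
G15 = G12 AND G7 = 1 AND 0 = 0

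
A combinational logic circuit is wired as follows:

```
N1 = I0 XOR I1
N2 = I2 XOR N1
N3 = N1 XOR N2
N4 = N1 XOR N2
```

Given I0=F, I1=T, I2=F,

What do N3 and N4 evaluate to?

N1 = I0 XOR I1 = F XOR T = T
N2 = I2 XOR N1 = F XOR T = T
N3 = N1 XOR N2 = T XOR T = F
N4 = N1 XOR N2 = T XOR T = F

N3 = F, N4 = F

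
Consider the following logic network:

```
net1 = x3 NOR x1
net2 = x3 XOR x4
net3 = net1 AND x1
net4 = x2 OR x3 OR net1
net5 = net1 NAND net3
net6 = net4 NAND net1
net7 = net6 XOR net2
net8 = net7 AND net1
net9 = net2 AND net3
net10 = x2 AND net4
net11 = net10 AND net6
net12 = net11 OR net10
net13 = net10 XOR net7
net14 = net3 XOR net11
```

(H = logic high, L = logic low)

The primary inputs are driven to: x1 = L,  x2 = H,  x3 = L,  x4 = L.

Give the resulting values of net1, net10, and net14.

net1 = H, net10 = H, net14 = L

net1 = x3 NOR x1 = L NOR L = H
net3 = net1 AND x1 = H AND L = L
net4 = x2 OR x3 OR net1 = H OR L OR H = H
net6 = net4 NAND net1 = H NAND H = L
net10 = x2 AND net4 = H AND H = H
net11 = net10 AND net6 = H AND L = L
net14 = net3 XOR net11 = L XOR L = L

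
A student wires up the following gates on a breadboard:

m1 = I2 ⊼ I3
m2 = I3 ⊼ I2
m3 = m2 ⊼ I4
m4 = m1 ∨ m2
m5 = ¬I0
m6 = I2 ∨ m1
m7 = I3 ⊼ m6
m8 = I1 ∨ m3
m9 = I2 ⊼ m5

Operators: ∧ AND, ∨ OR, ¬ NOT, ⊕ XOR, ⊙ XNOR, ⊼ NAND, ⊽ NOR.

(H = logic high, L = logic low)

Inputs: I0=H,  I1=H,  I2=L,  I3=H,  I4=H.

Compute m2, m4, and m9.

m1 = I2 NAND I3 = L NAND H = H
m2 = I3 NAND I2 = H NAND L = H
m4 = m1 OR m2 = H OR H = H
m5 = NOT I0 = NOT H = L
m9 = I2 NAND m5 = L NAND L = H

m2 = H  m4 = H  m9 = H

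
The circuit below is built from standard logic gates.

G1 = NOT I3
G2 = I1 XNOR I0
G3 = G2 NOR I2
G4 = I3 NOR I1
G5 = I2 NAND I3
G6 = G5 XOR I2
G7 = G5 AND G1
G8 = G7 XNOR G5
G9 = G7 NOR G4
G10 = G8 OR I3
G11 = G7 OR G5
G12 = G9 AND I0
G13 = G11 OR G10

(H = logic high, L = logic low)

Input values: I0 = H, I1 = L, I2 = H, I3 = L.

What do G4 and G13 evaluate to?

G4 = H; G13 = H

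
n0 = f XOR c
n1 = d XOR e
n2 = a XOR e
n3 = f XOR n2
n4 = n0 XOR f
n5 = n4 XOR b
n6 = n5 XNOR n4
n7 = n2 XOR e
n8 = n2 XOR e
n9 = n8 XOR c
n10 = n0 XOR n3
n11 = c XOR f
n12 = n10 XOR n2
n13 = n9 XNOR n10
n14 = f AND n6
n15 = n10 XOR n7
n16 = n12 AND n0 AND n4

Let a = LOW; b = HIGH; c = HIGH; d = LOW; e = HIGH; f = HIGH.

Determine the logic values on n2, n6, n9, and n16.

n0 = f XOR c = HIGH XOR HIGH = LOW
n2 = a XOR e = LOW XOR HIGH = HIGH
n3 = f XOR n2 = HIGH XOR HIGH = LOW
n4 = n0 XOR f = LOW XOR HIGH = HIGH
n5 = n4 XOR b = HIGH XOR HIGH = LOW
n6 = n5 XNOR n4 = LOW XNOR HIGH = LOW
n8 = n2 XOR e = HIGH XOR HIGH = LOW
n9 = n8 XOR c = LOW XOR HIGH = HIGH
n10 = n0 XOR n3 = LOW XOR LOW = LOW
n12 = n10 XOR n2 = LOW XOR HIGH = HIGH
n16 = n12 AND n0 AND n4 = HIGH AND LOW AND HIGH = LOW

n2 = HIGH; n6 = LOW; n9 = HIGH; n16 = LOW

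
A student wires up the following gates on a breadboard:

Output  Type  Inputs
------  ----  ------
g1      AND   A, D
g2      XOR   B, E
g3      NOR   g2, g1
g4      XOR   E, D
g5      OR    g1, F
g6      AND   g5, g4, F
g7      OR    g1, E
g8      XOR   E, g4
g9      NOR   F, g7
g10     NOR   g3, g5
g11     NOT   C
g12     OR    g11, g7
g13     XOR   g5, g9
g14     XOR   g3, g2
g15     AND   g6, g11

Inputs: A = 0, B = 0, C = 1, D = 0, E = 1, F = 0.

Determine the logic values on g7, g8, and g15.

g7 = 1, g8 = 0, g15 = 0

g1 = A AND D = 0 AND 0 = 0
g4 = E XOR D = 1 XOR 0 = 1
g5 = g1 OR F = 0 OR 0 = 0
g6 = g5 AND g4 AND F = 0 AND 1 AND 0 = 0
g7 = g1 OR E = 0 OR 1 = 1
g8 = E XOR g4 = 1 XOR 1 = 0
g11 = NOT C = NOT 1 = 0
g15 = g6 AND g11 = 0 AND 0 = 0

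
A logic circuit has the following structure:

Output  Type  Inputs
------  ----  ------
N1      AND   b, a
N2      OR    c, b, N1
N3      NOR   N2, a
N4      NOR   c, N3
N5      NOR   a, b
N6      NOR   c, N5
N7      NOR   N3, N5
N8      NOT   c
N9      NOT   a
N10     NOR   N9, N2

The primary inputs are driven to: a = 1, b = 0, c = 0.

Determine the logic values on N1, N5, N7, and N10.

N1 = 0, N5 = 0, N7 = 1, N10 = 1

N1 = b AND a = 0 AND 1 = 0
N2 = c OR b OR N1 = 0 OR 0 OR 0 = 0
N3 = N2 NOR a = 0 NOR 1 = 0
N5 = a NOR b = 1 NOR 0 = 0
N7 = N3 NOR N5 = 0 NOR 0 = 1
N9 = NOT a = NOT 1 = 0
N10 = N9 NOR N2 = 0 NOR 0 = 1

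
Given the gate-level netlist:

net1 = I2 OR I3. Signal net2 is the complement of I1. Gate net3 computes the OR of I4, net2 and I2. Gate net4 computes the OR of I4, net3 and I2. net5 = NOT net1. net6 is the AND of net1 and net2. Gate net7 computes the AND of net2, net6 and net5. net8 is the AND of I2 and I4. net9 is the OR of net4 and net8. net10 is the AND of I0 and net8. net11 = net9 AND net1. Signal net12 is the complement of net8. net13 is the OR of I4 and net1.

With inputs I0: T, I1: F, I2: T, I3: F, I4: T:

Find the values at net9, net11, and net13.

net1 = I2 OR I3 = T OR F = T
net2 = NOT I1 = NOT F = T
net3 = I4 OR net2 OR I2 = T OR T OR T = T
net4 = I4 OR net3 OR I2 = T OR T OR T = T
net8 = I2 AND I4 = T AND T = T
net9 = net4 OR net8 = T OR T = T
net11 = net9 AND net1 = T AND T = T
net13 = I4 OR net1 = T OR T = T

net9 = T  net11 = T  net13 = T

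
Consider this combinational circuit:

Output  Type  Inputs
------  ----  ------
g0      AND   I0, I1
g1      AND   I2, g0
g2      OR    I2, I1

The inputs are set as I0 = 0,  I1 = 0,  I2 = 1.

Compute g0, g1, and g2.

g0 = 0; g1 = 0; g2 = 1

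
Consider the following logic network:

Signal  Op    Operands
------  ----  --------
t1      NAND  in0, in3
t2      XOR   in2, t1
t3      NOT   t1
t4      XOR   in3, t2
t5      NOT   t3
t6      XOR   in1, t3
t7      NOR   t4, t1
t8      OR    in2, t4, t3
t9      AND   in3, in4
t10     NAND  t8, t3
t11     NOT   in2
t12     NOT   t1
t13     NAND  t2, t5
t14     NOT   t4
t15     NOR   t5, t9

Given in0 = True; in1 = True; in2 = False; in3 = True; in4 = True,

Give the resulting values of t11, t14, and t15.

t1 = in0 NAND in3 = True NAND True = False
t2 = in2 XOR t1 = False XOR False = False
t3 = NOT t1 = NOT False = True
t4 = in3 XOR t2 = True XOR False = True
t5 = NOT t3 = NOT True = False
t9 = in3 AND in4 = True AND True = True
t11 = NOT in2 = NOT False = True
t14 = NOT t4 = NOT True = False
t15 = t5 NOR t9 = False NOR True = False

t11 = True  t14 = False  t15 = False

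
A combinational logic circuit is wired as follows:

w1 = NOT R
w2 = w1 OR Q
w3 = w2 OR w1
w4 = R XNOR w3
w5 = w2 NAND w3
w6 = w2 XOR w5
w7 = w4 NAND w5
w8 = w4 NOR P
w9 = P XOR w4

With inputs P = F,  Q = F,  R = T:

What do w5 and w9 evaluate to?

w1 = NOT R = NOT T = F
w2 = w1 OR Q = F OR F = F
w3 = w2 OR w1 = F OR F = F
w4 = R XNOR w3 = T XNOR F = F
w5 = w2 NAND w3 = F NAND F = T
w9 = P XOR w4 = F XOR F = F

w5 = T  w9 = F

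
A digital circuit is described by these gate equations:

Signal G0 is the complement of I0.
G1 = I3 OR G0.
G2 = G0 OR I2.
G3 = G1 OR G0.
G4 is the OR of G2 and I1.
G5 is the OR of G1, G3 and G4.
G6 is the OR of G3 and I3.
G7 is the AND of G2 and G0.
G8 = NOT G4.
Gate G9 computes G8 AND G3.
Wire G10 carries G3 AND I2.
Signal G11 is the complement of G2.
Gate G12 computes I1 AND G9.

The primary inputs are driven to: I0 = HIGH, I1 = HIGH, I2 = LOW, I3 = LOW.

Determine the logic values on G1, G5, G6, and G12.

G1 = LOW; G5 = HIGH; G6 = LOW; G12 = LOW

G0 = NOT I0 = NOT HIGH = LOW
G1 = I3 OR G0 = LOW OR LOW = LOW
G2 = G0 OR I2 = LOW OR LOW = LOW
G3 = G1 OR G0 = LOW OR LOW = LOW
G4 = G2 OR I1 = LOW OR HIGH = HIGH
G5 = G1 OR G3 OR G4 = LOW OR LOW OR HIGH = HIGH
G6 = G3 OR I3 = LOW OR LOW = LOW
G8 = NOT G4 = NOT HIGH = LOW
G9 = G8 AND G3 = LOW AND LOW = LOW
G12 = I1 AND G9 = HIGH AND LOW = LOW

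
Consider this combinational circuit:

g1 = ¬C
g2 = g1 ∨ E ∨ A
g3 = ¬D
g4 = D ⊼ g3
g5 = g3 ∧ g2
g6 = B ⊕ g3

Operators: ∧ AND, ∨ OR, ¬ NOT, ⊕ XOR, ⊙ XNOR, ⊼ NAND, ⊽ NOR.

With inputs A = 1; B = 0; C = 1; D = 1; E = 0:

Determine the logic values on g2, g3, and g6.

g1 = NOT C = NOT 1 = 0
g2 = g1 OR E OR A = 0 OR 0 OR 1 = 1
g3 = NOT D = NOT 1 = 0
g6 = B XOR g3 = 0 XOR 0 = 0

g2 = 1; g3 = 0; g6 = 0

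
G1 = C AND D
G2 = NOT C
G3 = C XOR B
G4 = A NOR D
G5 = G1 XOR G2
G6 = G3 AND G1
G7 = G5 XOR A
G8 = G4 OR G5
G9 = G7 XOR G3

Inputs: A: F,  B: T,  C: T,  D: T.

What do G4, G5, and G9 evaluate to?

G4 = F  G5 = T  G9 = T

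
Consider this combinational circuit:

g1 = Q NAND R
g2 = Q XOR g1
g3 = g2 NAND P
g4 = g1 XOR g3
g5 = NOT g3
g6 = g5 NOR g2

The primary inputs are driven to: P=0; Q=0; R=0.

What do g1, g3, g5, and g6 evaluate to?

g1 = Q NAND R = 0 NAND 0 = 1
g2 = Q XOR g1 = 0 XOR 1 = 1
g3 = g2 NAND P = 1 NAND 0 = 1
g5 = NOT g3 = NOT 1 = 0
g6 = g5 NOR g2 = 0 NOR 1 = 0

g1 = 1; g3 = 1; g5 = 0; g6 = 0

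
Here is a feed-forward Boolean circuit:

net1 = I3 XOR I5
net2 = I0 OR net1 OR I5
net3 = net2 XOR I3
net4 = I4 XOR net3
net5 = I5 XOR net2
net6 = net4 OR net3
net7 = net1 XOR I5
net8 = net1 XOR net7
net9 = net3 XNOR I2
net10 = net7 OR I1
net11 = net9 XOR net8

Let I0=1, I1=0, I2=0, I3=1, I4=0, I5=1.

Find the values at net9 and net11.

net9 = 1, net11 = 0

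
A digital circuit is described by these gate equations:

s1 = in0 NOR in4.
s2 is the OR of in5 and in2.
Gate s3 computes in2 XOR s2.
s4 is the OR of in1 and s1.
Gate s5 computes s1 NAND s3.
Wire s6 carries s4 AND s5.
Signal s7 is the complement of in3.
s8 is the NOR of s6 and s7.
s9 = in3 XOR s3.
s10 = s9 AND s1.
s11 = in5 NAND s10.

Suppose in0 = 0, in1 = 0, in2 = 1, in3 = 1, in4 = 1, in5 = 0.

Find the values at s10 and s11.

s10 = 0  s11 = 1

s1 = in0 NOR in4 = 0 NOR 1 = 0
s2 = in5 OR in2 = 0 OR 1 = 1
s3 = in2 XOR s2 = 1 XOR 1 = 0
s9 = in3 XOR s3 = 1 XOR 0 = 1
s10 = s9 AND s1 = 1 AND 0 = 0
s11 = in5 NAND s10 = 0 NAND 0 = 1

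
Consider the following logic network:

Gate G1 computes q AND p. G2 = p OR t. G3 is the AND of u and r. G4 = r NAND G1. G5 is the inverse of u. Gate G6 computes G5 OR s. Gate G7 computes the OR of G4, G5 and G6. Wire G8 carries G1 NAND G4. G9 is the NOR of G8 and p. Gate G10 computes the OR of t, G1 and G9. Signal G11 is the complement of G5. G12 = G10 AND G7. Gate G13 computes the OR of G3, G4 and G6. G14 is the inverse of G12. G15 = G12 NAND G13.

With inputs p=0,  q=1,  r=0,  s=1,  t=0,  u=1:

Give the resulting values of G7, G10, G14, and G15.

G1 = q AND p = 1 AND 0 = 0
G3 = u AND r = 1 AND 0 = 0
G4 = r NAND G1 = 0 NAND 0 = 1
G5 = NOT u = NOT 1 = 0
G6 = G5 OR s = 0 OR 1 = 1
G7 = G4 OR G5 OR G6 = 1 OR 0 OR 1 = 1
G8 = G1 NAND G4 = 0 NAND 1 = 1
G9 = G8 NOR p = 1 NOR 0 = 0
G10 = t OR G1 OR G9 = 0 OR 0 OR 0 = 0
G12 = G10 AND G7 = 0 AND 1 = 0
G13 = G3 OR G4 OR G6 = 0 OR 1 OR 1 = 1
G14 = NOT G12 = NOT 0 = 1
G15 = G12 NAND G13 = 0 NAND 1 = 1

G7 = 1; G10 = 0; G14 = 1; G15 = 1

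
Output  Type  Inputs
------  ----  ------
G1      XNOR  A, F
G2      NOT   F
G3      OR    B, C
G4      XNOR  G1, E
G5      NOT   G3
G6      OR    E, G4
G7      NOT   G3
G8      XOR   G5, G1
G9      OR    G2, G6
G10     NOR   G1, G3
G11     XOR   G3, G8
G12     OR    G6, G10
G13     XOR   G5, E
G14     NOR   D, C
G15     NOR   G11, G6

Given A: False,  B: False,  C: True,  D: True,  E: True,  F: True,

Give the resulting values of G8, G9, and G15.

G1 = A XNOR F = False XNOR True = False
G2 = NOT F = NOT True = False
G3 = B OR C = False OR True = True
G4 = G1 XNOR E = False XNOR True = False
G5 = NOT G3 = NOT True = False
G6 = E OR G4 = True OR False = True
G8 = G5 XOR G1 = False XOR False = False
G9 = G2 OR G6 = False OR True = True
G11 = G3 XOR G8 = True XOR False = True
G15 = G11 NOR G6 = True NOR True = False

G8 = False, G9 = True, G15 = False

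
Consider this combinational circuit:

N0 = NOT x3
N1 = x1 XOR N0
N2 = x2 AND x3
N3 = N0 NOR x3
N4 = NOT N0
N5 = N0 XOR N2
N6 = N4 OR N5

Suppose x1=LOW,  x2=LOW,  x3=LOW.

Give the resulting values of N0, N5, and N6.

N0 = HIGH; N5 = HIGH; N6 = HIGH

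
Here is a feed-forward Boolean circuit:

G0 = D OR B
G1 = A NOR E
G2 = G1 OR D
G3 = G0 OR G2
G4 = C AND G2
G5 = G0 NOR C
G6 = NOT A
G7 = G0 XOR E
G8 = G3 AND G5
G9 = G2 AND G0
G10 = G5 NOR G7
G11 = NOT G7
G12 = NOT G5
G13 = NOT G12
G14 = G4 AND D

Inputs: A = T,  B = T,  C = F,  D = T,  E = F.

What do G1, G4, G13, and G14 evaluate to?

G1 = F; G4 = F; G13 = F; G14 = F

G0 = D OR B = T OR T = T
G1 = A NOR E = T NOR F = F
G2 = G1 OR D = F OR T = T
G4 = C AND G2 = F AND T = F
G5 = G0 NOR C = T NOR F = F
G12 = NOT G5 = NOT F = T
G13 = NOT G12 = NOT T = F
G14 = G4 AND D = F AND T = F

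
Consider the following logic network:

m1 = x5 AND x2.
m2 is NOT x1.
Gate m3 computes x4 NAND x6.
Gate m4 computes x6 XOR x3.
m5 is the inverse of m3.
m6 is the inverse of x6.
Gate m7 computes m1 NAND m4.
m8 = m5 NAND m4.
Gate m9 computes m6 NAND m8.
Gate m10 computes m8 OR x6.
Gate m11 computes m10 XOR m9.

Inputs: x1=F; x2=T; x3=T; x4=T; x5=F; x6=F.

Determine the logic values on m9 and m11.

m9 = F; m11 = T

m3 = x4 NAND x6 = T NAND F = T
m4 = x6 XOR x3 = F XOR T = T
m5 = NOT m3 = NOT T = F
m6 = NOT x6 = NOT F = T
m8 = m5 NAND m4 = F NAND T = T
m9 = m6 NAND m8 = T NAND T = F
m10 = m8 OR x6 = T OR F = T
m11 = m10 XOR m9 = T XOR F = T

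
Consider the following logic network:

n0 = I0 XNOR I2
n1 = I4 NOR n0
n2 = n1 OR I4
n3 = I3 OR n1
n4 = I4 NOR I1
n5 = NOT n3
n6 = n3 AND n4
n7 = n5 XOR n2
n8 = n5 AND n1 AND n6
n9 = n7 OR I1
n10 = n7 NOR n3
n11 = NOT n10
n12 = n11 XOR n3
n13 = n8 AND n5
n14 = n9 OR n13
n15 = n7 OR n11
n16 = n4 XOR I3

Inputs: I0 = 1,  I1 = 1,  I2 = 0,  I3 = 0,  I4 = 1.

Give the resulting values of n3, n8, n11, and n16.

n0 = I0 XNOR I2 = 1 XNOR 0 = 0
n1 = I4 NOR n0 = 1 NOR 0 = 0
n2 = n1 OR I4 = 0 OR 1 = 1
n3 = I3 OR n1 = 0 OR 0 = 0
n4 = I4 NOR I1 = 1 NOR 1 = 0
n5 = NOT n3 = NOT 0 = 1
n6 = n3 AND n4 = 0 AND 0 = 0
n7 = n5 XOR n2 = 1 XOR 1 = 0
n8 = n5 AND n1 AND n6 = 1 AND 0 AND 0 = 0
n10 = n7 NOR n3 = 0 NOR 0 = 1
n11 = NOT n10 = NOT 1 = 0
n16 = n4 XOR I3 = 0 XOR 0 = 0

n3 = 0, n8 = 0, n11 = 0, n16 = 0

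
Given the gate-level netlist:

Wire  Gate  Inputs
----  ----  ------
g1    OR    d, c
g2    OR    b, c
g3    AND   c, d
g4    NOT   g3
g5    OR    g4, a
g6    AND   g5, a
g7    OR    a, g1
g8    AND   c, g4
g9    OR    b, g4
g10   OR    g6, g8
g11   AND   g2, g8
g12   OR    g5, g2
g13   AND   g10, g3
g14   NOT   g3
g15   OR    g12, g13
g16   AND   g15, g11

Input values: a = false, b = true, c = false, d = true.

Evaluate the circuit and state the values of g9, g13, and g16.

g9 = true, g13 = false, g16 = false

g2 = b OR c = true OR false = true
g3 = c AND d = false AND true = false
g4 = NOT g3 = NOT false = true
g5 = g4 OR a = true OR false = true
g6 = g5 AND a = true AND false = false
g8 = c AND g4 = false AND true = false
g9 = b OR g4 = true OR true = true
g10 = g6 OR g8 = false OR false = false
g11 = g2 AND g8 = true AND false = false
g12 = g5 OR g2 = true OR true = true
g13 = g10 AND g3 = false AND false = false
g15 = g12 OR g13 = true OR false = true
g16 = g15 AND g11 = true AND false = false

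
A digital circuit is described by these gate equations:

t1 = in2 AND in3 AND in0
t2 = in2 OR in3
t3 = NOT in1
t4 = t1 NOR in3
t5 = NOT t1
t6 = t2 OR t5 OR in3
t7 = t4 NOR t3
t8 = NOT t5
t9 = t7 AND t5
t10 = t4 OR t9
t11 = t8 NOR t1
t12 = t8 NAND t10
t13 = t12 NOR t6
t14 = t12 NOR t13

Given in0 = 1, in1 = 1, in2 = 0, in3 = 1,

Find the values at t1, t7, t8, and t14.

t1 = in2 AND in3 AND in0 = 0 AND 1 AND 1 = 0
t2 = in2 OR in3 = 0 OR 1 = 1
t3 = NOT in1 = NOT 1 = 0
t4 = t1 NOR in3 = 0 NOR 1 = 0
t5 = NOT t1 = NOT 0 = 1
t6 = t2 OR t5 OR in3 = 1 OR 1 OR 1 = 1
t7 = t4 NOR t3 = 0 NOR 0 = 1
t8 = NOT t5 = NOT 1 = 0
t9 = t7 AND t5 = 1 AND 1 = 1
t10 = t4 OR t9 = 0 OR 1 = 1
t12 = t8 NAND t10 = 0 NAND 1 = 1
t13 = t12 NOR t6 = 1 NOR 1 = 0
t14 = t12 NOR t13 = 1 NOR 0 = 0

t1 = 0, t7 = 1, t8 = 0, t14 = 0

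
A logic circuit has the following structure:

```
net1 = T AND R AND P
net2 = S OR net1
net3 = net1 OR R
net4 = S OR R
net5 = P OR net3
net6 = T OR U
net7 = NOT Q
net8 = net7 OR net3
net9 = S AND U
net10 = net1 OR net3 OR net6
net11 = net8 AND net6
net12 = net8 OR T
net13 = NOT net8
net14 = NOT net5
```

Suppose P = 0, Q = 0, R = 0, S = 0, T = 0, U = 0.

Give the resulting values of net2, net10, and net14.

net1 = T AND R AND P = 0 AND 0 AND 0 = 0
net2 = S OR net1 = 0 OR 0 = 0
net3 = net1 OR R = 0 OR 0 = 0
net5 = P OR net3 = 0 OR 0 = 0
net6 = T OR U = 0 OR 0 = 0
net10 = net1 OR net3 OR net6 = 0 OR 0 OR 0 = 0
net14 = NOT net5 = NOT 0 = 1

net2 = 0, net10 = 0, net14 = 1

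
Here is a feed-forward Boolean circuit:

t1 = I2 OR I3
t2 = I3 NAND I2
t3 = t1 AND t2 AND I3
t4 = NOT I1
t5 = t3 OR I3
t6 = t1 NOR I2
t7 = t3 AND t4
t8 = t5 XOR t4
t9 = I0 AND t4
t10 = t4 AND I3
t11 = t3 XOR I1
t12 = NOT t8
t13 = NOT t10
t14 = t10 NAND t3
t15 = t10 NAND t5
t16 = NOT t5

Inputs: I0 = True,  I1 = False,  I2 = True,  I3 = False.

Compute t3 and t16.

t3 = False, t16 = True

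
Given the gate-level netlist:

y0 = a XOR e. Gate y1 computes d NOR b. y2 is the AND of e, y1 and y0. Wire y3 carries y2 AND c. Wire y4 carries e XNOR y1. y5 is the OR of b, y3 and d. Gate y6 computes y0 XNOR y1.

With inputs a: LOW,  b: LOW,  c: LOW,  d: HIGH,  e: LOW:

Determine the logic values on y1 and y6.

y0 = a XOR e = LOW XOR LOW = LOW
y1 = d NOR b = HIGH NOR LOW = LOW
y6 = y0 XNOR y1 = LOW XNOR LOW = HIGH

y1 = LOW; y6 = HIGH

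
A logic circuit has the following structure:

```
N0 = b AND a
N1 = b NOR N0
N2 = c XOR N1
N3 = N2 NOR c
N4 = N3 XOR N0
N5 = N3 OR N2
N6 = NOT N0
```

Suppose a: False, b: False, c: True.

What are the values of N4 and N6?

N4 = False, N6 = True

N0 = b AND a = False AND False = False
N1 = b NOR N0 = False NOR False = True
N2 = c XOR N1 = True XOR True = False
N3 = N2 NOR c = False NOR True = False
N4 = N3 XOR N0 = False XOR False = False
N6 = NOT N0 = NOT False = True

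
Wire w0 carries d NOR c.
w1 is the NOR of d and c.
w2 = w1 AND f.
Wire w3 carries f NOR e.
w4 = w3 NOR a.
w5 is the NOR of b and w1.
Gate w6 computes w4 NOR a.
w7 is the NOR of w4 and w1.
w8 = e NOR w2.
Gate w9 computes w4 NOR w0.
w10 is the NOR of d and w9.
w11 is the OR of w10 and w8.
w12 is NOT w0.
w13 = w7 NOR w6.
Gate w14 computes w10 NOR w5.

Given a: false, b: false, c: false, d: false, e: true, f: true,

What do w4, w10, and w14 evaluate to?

w4 = true, w10 = true, w14 = false

w0 = d NOR c = false NOR false = true
w1 = d NOR c = false NOR false = true
w3 = f NOR e = true NOR true = false
w4 = w3 NOR a = false NOR false = true
w5 = b NOR w1 = false NOR true = false
w9 = w4 NOR w0 = true NOR true = false
w10 = d NOR w9 = false NOR false = true
w14 = w10 NOR w5 = true NOR false = false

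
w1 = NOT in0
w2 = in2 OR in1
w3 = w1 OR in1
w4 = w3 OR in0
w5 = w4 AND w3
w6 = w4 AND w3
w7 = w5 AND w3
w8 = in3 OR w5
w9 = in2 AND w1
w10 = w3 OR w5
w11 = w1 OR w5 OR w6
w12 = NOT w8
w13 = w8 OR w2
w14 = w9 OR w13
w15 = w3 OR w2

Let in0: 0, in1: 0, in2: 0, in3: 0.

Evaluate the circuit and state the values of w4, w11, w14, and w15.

w1 = NOT in0 = NOT 0 = 1
w2 = in2 OR in1 = 0 OR 0 = 0
w3 = w1 OR in1 = 1 OR 0 = 1
w4 = w3 OR in0 = 1 OR 0 = 1
w5 = w4 AND w3 = 1 AND 1 = 1
w6 = w4 AND w3 = 1 AND 1 = 1
w8 = in3 OR w5 = 0 OR 1 = 1
w9 = in2 AND w1 = 0 AND 1 = 0
w11 = w1 OR w5 OR w6 = 1 OR 1 OR 1 = 1
w13 = w8 OR w2 = 1 OR 0 = 1
w14 = w9 OR w13 = 0 OR 1 = 1
w15 = w3 OR w2 = 1 OR 0 = 1

w4 = 1, w11 = 1, w14 = 1, w15 = 1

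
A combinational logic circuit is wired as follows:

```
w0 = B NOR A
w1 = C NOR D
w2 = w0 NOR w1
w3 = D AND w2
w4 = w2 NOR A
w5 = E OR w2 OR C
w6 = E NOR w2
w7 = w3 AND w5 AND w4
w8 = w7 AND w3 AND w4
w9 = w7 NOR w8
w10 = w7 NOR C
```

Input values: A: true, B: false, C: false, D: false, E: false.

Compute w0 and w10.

w0 = false  w10 = true

w0 = B NOR A = false NOR true = false
w1 = C NOR D = false NOR false = true
w2 = w0 NOR w1 = false NOR true = false
w3 = D AND w2 = false AND false = false
w4 = w2 NOR A = false NOR true = false
w5 = E OR w2 OR C = false OR false OR false = false
w7 = w3 AND w5 AND w4 = false AND false AND false = false
w10 = w7 NOR C = false NOR false = true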